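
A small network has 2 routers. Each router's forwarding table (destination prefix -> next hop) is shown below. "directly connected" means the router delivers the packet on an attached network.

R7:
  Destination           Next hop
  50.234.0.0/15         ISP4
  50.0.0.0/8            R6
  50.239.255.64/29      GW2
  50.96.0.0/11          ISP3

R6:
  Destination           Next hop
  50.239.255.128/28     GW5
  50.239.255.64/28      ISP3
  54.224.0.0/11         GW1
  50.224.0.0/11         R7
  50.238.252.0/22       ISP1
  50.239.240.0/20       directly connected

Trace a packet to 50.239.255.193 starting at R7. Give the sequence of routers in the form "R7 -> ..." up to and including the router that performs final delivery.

At R7: longest match for 50.239.255.193 is 50.0.0.0/8 -> R6
At R6: longest match for 50.239.255.193 is 50.239.240.0/20 -> directly connected

R7 -> R6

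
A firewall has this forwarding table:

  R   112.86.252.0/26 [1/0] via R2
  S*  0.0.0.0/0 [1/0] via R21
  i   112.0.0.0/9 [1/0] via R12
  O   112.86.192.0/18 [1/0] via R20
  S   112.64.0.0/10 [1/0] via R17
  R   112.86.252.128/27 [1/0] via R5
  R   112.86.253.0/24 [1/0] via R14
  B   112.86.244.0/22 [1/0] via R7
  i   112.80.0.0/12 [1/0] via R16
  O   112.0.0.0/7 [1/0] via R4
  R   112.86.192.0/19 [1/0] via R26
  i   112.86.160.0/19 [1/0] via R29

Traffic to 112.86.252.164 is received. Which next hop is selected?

Routes whose prefix contains 112.86.252.164:
  0.0.0.0/0 (default, matches everything) -> R21
  112.0.0.0/7 (112.0.0.0 - 113.255.255.255) -> R4
  112.0.0.0/9 (112.0.0.0 - 112.127.255.255) -> R12
  112.64.0.0/10 (112.64.0.0 - 112.127.255.255) -> R17
  112.80.0.0/12 (112.80.0.0 - 112.95.255.255) -> R16
  112.86.192.0/18 (112.86.192.0 - 112.86.255.255) -> R20
More-specific entries that do NOT match:
  112.86.252.128/27 (112.86.252.128 - 112.86.252.159) does not contain 112.86.252.164
  112.86.252.0/26 (112.86.252.0 - 112.86.252.63) does not contain 112.86.252.164
  112.86.253.0/24 (112.86.253.0 - 112.86.253.255) does not contain 112.86.252.164
  112.86.244.0/22 (112.86.244.0 - 112.86.247.255) does not contain 112.86.252.164
  112.86.192.0/19 (112.86.192.0 - 112.86.223.255) does not contain 112.86.252.164
  112.86.160.0/19 (112.86.160.0 - 112.86.191.255) does not contain 112.86.252.164
Longest matching prefix is /18 -> next hop R20.

R20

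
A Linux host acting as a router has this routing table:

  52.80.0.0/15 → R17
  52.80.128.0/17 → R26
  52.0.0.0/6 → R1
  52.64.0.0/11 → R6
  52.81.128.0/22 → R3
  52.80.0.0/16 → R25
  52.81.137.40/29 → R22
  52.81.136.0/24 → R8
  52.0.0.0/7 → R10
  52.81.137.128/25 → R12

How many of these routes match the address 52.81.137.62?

Prefixes containing 52.81.137.62:
  52.0.0.0/6 (52.0.0.0 - 55.255.255.255)
  52.0.0.0/7 (52.0.0.0 - 53.255.255.255)
  52.64.0.0/11 (52.64.0.0 - 52.95.255.255)
  52.80.0.0/15 (52.80.0.0 - 52.81.255.255)
Total matching entries: 4.

4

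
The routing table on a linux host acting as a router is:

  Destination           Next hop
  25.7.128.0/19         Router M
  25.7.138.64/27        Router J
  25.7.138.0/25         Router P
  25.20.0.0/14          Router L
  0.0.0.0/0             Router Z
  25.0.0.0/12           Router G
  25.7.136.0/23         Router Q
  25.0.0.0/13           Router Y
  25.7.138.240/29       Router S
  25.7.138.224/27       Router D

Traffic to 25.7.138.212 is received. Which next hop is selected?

Routes whose prefix contains 25.7.138.212:
  0.0.0.0/0 (default, matches everything) -> Router Z
  25.0.0.0/12 (25.0.0.0 - 25.15.255.255) -> Router G
  25.0.0.0/13 (25.0.0.0 - 25.7.255.255) -> Router Y
  25.7.128.0/19 (25.7.128.0 - 25.7.159.255) -> Router M
More-specific entries that do NOT match:
  25.7.138.240/29 (25.7.138.240 - 25.7.138.247) does not contain 25.7.138.212
  25.7.138.64/27 (25.7.138.64 - 25.7.138.95) does not contain 25.7.138.212
  25.7.138.224/27 (25.7.138.224 - 25.7.138.255) does not contain 25.7.138.212
  25.7.138.0/25 (25.7.138.0 - 25.7.138.127) does not contain 25.7.138.212
  25.7.136.0/23 (25.7.136.0 - 25.7.137.255) does not contain 25.7.138.212
Longest matching prefix is /19 -> next hop Router M.

Router M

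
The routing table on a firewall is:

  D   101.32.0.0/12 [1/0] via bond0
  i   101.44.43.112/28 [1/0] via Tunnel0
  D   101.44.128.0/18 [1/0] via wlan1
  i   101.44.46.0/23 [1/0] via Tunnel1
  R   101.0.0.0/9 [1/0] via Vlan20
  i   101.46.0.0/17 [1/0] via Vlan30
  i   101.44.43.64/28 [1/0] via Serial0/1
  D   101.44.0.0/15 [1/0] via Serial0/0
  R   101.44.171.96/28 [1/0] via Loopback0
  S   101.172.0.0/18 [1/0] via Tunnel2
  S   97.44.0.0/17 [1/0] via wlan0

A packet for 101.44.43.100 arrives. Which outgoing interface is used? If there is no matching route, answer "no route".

Serial0/0

Routes whose prefix contains 101.44.43.100:
  101.0.0.0/9 (101.0.0.0 - 101.127.255.255) -> Vlan20
  101.32.0.0/12 (101.32.0.0 - 101.47.255.255) -> bond0
  101.44.0.0/15 (101.44.0.0 - 101.45.255.255) -> Serial0/0
More-specific entries that do NOT match:
  101.44.43.112/28 (101.44.43.112 - 101.44.43.127) does not contain 101.44.43.100
  101.44.43.64/28 (101.44.43.64 - 101.44.43.79) does not contain 101.44.43.100
  101.44.171.96/28 (101.44.171.96 - 101.44.171.111) does not contain 101.44.43.100
  101.44.46.0/23 (101.44.46.0 - 101.44.47.255) does not contain 101.44.43.100
  101.44.128.0/18 (101.44.128.0 - 101.44.191.255) does not contain 101.44.43.100
  101.172.0.0/18 (101.172.0.0 - 101.172.63.255) does not contain 101.44.43.100
  101.46.0.0/17 (101.46.0.0 - 101.46.127.255) does not contain 101.44.43.100
  97.44.0.0/17 (97.44.0.0 - 97.44.127.255) does not contain 101.44.43.100
Longest matching prefix is /15 -> interface Serial0/0.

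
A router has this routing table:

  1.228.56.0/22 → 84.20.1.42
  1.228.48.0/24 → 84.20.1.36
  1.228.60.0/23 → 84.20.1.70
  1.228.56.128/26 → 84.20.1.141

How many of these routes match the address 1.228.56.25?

Prefixes containing 1.228.56.25:
  1.228.56.0/22 (1.228.56.0 - 1.228.59.255)
Total matching entries: 1.

1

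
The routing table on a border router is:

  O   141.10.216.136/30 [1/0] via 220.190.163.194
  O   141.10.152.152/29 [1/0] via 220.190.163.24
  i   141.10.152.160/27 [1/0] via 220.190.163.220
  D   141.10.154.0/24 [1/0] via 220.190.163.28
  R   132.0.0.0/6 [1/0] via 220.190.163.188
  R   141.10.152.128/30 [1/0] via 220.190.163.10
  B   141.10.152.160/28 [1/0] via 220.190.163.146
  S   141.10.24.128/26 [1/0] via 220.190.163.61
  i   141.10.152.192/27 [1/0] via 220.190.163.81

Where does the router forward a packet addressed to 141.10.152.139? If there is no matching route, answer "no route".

No entry's prefix contains 141.10.152.139; there is no default route.

no route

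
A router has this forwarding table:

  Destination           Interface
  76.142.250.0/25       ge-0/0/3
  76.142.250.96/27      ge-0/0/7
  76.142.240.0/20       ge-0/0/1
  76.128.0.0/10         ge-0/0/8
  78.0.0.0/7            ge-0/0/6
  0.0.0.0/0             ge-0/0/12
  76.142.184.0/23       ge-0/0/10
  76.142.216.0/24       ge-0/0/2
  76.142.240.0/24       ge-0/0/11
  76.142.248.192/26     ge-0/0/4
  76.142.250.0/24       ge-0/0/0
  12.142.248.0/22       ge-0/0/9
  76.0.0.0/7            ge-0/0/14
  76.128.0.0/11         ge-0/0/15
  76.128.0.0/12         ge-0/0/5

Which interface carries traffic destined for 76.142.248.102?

Routes whose prefix contains 76.142.248.102:
  0.0.0.0/0 (default, matches everything) -> ge-0/0/12
  76.0.0.0/7 (76.0.0.0 - 77.255.255.255) -> ge-0/0/14
  76.128.0.0/10 (76.128.0.0 - 76.191.255.255) -> ge-0/0/8
  76.128.0.0/11 (76.128.0.0 - 76.159.255.255) -> ge-0/0/15
  76.128.0.0/12 (76.128.0.0 - 76.143.255.255) -> ge-0/0/5
  76.142.240.0/20 (76.142.240.0 - 76.142.255.255) -> ge-0/0/1
More-specific entries that do NOT match:
  76.142.250.96/27 (76.142.250.96 - 76.142.250.127) does not contain 76.142.248.102
  76.142.248.192/26 (76.142.248.192 - 76.142.248.255) does not contain 76.142.248.102
  76.142.250.0/25 (76.142.250.0 - 76.142.250.127) does not contain 76.142.248.102
  76.142.216.0/24 (76.142.216.0 - 76.142.216.255) does not contain 76.142.248.102
  76.142.240.0/24 (76.142.240.0 - 76.142.240.255) does not contain 76.142.248.102
  76.142.250.0/24 (76.142.250.0 - 76.142.250.255) does not contain 76.142.248.102
  76.142.184.0/23 (76.142.184.0 - 76.142.185.255) does not contain 76.142.248.102
  12.142.248.0/22 (12.142.248.0 - 12.142.251.255) does not contain 76.142.248.102
Longest matching prefix is /20 -> interface ge-0/0/1.

ge-0/0/1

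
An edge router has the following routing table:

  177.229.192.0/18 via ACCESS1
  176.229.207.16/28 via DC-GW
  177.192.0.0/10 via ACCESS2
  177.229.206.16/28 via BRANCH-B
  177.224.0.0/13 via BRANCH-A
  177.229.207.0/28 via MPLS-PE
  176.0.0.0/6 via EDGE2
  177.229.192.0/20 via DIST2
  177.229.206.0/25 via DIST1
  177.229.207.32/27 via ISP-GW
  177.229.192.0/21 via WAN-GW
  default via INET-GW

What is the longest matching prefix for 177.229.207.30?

177.229.192.0/20

Entries matching 177.229.207.30:
  0.0.0.0/0 (default, matches everything)
  176.0.0.0/6 (176.0.0.0 - 179.255.255.255)
  177.192.0.0/10 (177.192.0.0 - 177.255.255.255)
  177.224.0.0/13 (177.224.0.0 - 177.231.255.255)
  177.229.192.0/18 (177.229.192.0 - 177.229.255.255)
  177.229.192.0/20 (177.229.192.0 - 177.229.207.255)
Most specific is 177.229.192.0/20.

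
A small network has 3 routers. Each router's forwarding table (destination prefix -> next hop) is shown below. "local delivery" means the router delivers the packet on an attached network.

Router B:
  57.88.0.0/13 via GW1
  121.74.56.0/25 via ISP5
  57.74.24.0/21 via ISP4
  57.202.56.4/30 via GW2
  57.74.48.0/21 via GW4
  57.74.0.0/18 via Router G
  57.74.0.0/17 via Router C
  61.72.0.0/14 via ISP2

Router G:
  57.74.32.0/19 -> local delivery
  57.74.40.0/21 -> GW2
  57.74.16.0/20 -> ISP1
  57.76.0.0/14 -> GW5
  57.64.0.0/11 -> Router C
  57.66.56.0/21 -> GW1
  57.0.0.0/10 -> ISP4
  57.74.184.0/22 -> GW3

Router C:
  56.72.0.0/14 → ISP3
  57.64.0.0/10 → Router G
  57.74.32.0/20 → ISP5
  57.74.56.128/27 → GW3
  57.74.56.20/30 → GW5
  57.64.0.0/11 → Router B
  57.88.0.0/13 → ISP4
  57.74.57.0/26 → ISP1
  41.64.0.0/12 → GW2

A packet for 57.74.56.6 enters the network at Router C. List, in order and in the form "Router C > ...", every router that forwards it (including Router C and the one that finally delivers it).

Router C > Router B > Router G

At Router C: longest match for 57.74.56.6 is 57.64.0.0/11 -> Router B
At Router B: longest match for 57.74.56.6 is 57.74.0.0/18 -> Router G
At Router G: longest match for 57.74.56.6 is 57.74.32.0/19 -> local delivery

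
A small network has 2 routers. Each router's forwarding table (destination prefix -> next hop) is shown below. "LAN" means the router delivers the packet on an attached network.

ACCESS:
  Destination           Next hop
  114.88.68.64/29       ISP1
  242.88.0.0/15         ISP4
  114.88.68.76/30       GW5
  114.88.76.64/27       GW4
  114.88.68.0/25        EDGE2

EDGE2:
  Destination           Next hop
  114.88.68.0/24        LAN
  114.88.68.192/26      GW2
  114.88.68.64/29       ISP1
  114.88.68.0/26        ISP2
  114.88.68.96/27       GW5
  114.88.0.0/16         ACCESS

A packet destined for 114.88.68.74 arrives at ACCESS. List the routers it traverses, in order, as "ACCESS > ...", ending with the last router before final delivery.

ACCESS > EDGE2

At ACCESS: longest match for 114.88.68.74 is 114.88.68.0/25 -> EDGE2
At EDGE2: longest match for 114.88.68.74 is 114.88.68.0/24 -> LAN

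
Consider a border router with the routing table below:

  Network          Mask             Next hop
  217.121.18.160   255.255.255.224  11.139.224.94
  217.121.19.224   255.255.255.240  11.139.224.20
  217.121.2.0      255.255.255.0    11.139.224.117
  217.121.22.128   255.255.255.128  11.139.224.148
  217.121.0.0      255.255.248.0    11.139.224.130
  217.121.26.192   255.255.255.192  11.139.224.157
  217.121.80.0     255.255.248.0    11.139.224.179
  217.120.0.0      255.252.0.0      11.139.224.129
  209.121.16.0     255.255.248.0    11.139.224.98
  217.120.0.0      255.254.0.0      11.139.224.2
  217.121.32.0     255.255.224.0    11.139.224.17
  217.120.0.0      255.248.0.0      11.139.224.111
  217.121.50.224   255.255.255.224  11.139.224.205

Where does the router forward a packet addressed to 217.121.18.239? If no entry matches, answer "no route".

11.139.224.2

Routes whose prefix contains 217.121.18.239:
  217.120.0.0/13 (217.120.0.0 - 217.127.255.255) -> 11.139.224.111
  217.120.0.0/14 (217.120.0.0 - 217.123.255.255) -> 11.139.224.129
  217.120.0.0/15 (217.120.0.0 - 217.121.255.255) -> 11.139.224.2
More-specific entries that do NOT match:
  217.121.19.224/28 (217.121.19.224 - 217.121.19.239) does not contain 217.121.18.239
  217.121.18.160/27 (217.121.18.160 - 217.121.18.191) does not contain 217.121.18.239
  217.121.50.224/27 (217.121.50.224 - 217.121.50.255) does not contain 217.121.18.239
  217.121.26.192/26 (217.121.26.192 - 217.121.26.255) does not contain 217.121.18.239
  217.121.22.128/25 (217.121.22.128 - 217.121.22.255) does not contain 217.121.18.239
  217.121.2.0/24 (217.121.2.0 - 217.121.2.255) does not contain 217.121.18.239
  217.121.0.0/21 (217.121.0.0 - 217.121.7.255) does not contain 217.121.18.239
  217.121.80.0/21 (217.121.80.0 - 217.121.87.255) does not contain 217.121.18.239
  209.121.16.0/21 (209.121.16.0 - 209.121.23.255) does not contain 217.121.18.239
  217.121.32.0/19 (217.121.32.0 - 217.121.63.255) does not contain 217.121.18.239
Longest matching prefix is /15 -> next hop 11.139.224.2.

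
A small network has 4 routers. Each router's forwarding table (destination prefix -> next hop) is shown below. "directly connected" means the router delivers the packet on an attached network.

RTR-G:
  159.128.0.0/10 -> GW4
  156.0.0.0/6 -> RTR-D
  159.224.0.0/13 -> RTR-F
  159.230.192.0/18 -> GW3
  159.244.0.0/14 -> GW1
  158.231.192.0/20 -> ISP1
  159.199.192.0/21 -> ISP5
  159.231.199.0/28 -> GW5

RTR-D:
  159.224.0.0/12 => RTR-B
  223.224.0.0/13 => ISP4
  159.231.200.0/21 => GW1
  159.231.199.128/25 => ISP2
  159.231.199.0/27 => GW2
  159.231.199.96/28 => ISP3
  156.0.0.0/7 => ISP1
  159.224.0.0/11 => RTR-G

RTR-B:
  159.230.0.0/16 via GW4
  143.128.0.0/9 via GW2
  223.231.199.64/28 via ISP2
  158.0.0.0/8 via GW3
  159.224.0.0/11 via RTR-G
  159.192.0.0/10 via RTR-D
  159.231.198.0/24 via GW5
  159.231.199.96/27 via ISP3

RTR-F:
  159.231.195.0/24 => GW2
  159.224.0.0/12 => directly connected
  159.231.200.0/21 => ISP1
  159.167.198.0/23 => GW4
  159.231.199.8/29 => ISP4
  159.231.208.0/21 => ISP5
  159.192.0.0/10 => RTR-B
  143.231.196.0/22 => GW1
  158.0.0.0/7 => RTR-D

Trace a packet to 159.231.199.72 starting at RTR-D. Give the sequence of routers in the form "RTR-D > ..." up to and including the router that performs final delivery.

At RTR-D: longest match for 159.231.199.72 is 159.224.0.0/12 -> RTR-B
At RTR-B: longest match for 159.231.199.72 is 159.224.0.0/11 -> RTR-G
At RTR-G: longest match for 159.231.199.72 is 159.224.0.0/13 -> RTR-F
At RTR-F: longest match for 159.231.199.72 is 159.224.0.0/12 -> directly connected

RTR-D > RTR-B > RTR-G > RTR-F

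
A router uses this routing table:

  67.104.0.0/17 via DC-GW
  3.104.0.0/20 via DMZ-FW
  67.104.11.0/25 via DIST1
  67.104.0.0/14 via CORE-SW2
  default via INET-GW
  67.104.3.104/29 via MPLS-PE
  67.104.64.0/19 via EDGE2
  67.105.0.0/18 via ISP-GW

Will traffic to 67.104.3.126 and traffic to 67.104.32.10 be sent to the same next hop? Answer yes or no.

yes

67.104.3.126: longest match 67.104.0.0/17 -> DC-GW
67.104.32.10: longest match 67.104.0.0/17 -> DC-GW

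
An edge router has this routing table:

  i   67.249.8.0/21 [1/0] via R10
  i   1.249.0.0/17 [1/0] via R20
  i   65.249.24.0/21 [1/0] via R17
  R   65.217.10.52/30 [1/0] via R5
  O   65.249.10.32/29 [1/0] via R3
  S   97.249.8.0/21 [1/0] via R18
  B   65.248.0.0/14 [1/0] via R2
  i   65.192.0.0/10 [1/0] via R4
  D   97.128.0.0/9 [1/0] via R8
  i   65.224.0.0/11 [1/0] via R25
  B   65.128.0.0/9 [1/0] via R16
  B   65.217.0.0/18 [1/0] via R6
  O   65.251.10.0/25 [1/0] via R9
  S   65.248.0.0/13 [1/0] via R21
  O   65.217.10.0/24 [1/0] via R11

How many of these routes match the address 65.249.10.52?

Prefixes containing 65.249.10.52:
  65.128.0.0/9 (65.128.0.0 - 65.255.255.255)
  65.192.0.0/10 (65.192.0.0 - 65.255.255.255)
  65.224.0.0/11 (65.224.0.0 - 65.255.255.255)
  65.248.0.0/13 (65.248.0.0 - 65.255.255.255)
  65.248.0.0/14 (65.248.0.0 - 65.251.255.255)
Total matching entries: 5.

5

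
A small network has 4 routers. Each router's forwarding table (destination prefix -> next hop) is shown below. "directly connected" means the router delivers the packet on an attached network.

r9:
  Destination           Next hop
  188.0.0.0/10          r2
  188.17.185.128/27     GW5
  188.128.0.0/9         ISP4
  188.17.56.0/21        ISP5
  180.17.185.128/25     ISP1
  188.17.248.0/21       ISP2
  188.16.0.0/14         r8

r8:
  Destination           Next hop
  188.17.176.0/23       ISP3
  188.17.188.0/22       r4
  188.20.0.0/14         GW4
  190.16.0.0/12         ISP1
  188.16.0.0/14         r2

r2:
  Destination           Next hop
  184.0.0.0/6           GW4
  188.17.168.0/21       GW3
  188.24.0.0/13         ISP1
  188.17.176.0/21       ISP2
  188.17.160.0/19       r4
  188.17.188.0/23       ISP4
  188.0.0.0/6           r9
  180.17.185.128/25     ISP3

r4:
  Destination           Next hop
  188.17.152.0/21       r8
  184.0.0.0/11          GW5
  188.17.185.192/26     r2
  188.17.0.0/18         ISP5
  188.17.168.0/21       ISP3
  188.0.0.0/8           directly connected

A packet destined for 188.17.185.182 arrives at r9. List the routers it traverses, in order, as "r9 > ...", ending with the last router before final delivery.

r9 > r8 > r2 > r4

At r9: longest match for 188.17.185.182 is 188.16.0.0/14 -> r8
At r8: longest match for 188.17.185.182 is 188.16.0.0/14 -> r2
At r2: longest match for 188.17.185.182 is 188.17.160.0/19 -> r4
At r4: longest match for 188.17.185.182 is 188.0.0.0/8 -> directly connected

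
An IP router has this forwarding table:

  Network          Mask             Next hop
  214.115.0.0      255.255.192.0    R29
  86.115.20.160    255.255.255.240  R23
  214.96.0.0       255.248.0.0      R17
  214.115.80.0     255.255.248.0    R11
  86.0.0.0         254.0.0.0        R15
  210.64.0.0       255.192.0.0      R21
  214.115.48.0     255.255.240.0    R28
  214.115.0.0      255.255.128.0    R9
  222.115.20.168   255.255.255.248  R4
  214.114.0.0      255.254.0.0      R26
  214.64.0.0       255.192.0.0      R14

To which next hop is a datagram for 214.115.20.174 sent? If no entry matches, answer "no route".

Routes whose prefix contains 214.115.20.174:
  214.64.0.0/10 (214.64.0.0 - 214.127.255.255) -> R14
  214.114.0.0/15 (214.114.0.0 - 214.115.255.255) -> R26
  214.115.0.0/17 (214.115.0.0 - 214.115.127.255) -> R9
  214.115.0.0/18 (214.115.0.0 - 214.115.63.255) -> R29
More-specific entries that do NOT match:
  222.115.20.168/29 (222.115.20.168 - 222.115.20.175) does not contain 214.115.20.174
  86.115.20.160/28 (86.115.20.160 - 86.115.20.175) does not contain 214.115.20.174
  214.115.80.0/21 (214.115.80.0 - 214.115.87.255) does not contain 214.115.20.174
  214.115.48.0/20 (214.115.48.0 - 214.115.63.255) does not contain 214.115.20.174
Longest matching prefix is /18 -> next hop R29.

R29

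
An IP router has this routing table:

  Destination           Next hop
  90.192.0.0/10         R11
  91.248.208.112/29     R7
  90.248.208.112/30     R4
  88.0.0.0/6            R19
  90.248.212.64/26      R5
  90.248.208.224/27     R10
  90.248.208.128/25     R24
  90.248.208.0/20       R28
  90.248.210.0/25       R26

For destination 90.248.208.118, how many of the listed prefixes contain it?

Prefixes containing 90.248.208.118:
  88.0.0.0/6 (88.0.0.0 - 91.255.255.255)
  90.192.0.0/10 (90.192.0.0 - 90.255.255.255)
  90.248.208.0/20 (90.248.208.0 - 90.248.223.255)
Total matching entries: 3.

3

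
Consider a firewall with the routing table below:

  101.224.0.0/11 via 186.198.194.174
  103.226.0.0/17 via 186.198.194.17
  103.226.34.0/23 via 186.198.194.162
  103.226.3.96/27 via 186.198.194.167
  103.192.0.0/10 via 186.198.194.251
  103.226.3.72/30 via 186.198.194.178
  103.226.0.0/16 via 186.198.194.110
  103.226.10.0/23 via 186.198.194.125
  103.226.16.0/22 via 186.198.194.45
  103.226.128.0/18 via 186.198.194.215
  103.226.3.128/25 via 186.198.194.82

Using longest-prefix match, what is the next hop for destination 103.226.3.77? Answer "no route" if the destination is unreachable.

Routes whose prefix contains 103.226.3.77:
  103.192.0.0/10 (103.192.0.0 - 103.255.255.255) -> 186.198.194.251
  103.226.0.0/16 (103.226.0.0 - 103.226.255.255) -> 186.198.194.110
  103.226.0.0/17 (103.226.0.0 - 103.226.127.255) -> 186.198.194.17
More-specific entries that do NOT match:
  103.226.3.72/30 (103.226.3.72 - 103.226.3.75) does not contain 103.226.3.77
  103.226.3.96/27 (103.226.3.96 - 103.226.3.127) does not contain 103.226.3.77
  103.226.3.128/25 (103.226.3.128 - 103.226.3.255) does not contain 103.226.3.77
  103.226.34.0/23 (103.226.34.0 - 103.226.35.255) does not contain 103.226.3.77
  103.226.10.0/23 (103.226.10.0 - 103.226.11.255) does not contain 103.226.3.77
  103.226.16.0/22 (103.226.16.0 - 103.226.19.255) does not contain 103.226.3.77
  103.226.128.0/18 (103.226.128.0 - 103.226.191.255) does not contain 103.226.3.77
Longest matching prefix is /17 -> next hop 186.198.194.17.

186.198.194.17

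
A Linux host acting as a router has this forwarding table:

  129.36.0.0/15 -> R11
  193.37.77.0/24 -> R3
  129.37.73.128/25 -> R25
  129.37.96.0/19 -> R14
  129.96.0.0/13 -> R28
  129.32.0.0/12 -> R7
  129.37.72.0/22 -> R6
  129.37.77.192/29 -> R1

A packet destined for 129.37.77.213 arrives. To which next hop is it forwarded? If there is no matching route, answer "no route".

Routes whose prefix contains 129.37.77.213:
  129.32.0.0/12 (129.32.0.0 - 129.47.255.255) -> R7
  129.36.0.0/15 (129.36.0.0 - 129.37.255.255) -> R11
More-specific entries that do NOT match:
  129.37.77.192/29 (129.37.77.192 - 129.37.77.199) does not contain 129.37.77.213
  129.37.73.128/25 (129.37.73.128 - 129.37.73.255) does not contain 129.37.77.213
  193.37.77.0/24 (193.37.77.0 - 193.37.77.255) does not contain 129.37.77.213
  129.37.72.0/22 (129.37.72.0 - 129.37.75.255) does not contain 129.37.77.213
  129.37.96.0/19 (129.37.96.0 - 129.37.127.255) does not contain 129.37.77.213
Longest matching prefix is /15 -> next hop R11.

R11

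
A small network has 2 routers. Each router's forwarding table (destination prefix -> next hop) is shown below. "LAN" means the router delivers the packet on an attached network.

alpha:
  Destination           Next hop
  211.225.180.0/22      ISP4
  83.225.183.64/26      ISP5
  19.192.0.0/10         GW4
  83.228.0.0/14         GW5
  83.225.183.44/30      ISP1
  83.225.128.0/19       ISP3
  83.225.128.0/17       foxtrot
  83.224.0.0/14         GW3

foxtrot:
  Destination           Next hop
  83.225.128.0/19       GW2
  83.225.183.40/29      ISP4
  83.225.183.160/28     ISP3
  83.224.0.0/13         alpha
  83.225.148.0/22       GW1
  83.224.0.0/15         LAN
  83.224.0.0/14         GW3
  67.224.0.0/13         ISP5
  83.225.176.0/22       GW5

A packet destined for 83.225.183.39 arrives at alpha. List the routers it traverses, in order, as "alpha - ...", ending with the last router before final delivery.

alpha - foxtrot

At alpha: longest match for 83.225.183.39 is 83.225.128.0/17 -> foxtrot
At foxtrot: longest match for 83.225.183.39 is 83.224.0.0/15 -> LAN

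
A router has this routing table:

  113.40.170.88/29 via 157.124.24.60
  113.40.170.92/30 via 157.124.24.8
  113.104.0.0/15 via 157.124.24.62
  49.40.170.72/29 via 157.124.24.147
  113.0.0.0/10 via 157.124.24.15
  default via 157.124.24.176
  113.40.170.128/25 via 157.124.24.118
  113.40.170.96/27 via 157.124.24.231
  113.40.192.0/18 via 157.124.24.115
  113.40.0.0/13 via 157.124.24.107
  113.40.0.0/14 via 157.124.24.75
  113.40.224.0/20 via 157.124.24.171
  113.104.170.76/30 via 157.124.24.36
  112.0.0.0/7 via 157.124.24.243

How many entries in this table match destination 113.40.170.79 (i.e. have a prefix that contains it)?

5

Prefixes containing 113.40.170.79:
  0.0.0.0/0 (default, matches everything)
  112.0.0.0/7 (112.0.0.0 - 113.255.255.255)
  113.0.0.0/10 (113.0.0.0 - 113.63.255.255)
  113.40.0.0/13 (113.40.0.0 - 113.47.255.255)
  113.40.0.0/14 (113.40.0.0 - 113.43.255.255)
Total matching entries: 5.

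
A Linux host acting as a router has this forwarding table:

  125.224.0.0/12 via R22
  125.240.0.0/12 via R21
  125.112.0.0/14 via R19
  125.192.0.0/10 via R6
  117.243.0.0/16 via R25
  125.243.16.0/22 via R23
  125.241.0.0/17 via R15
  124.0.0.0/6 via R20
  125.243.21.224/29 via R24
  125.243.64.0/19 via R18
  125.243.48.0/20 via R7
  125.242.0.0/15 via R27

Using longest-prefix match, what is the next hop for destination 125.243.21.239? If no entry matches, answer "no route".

Routes whose prefix contains 125.243.21.239:
  124.0.0.0/6 (124.0.0.0 - 127.255.255.255) -> R20
  125.192.0.0/10 (125.192.0.0 - 125.255.255.255) -> R6
  125.240.0.0/12 (125.240.0.0 - 125.255.255.255) -> R21
  125.242.0.0/15 (125.242.0.0 - 125.243.255.255) -> R27
More-specific entries that do NOT match:
  125.243.21.224/29 (125.243.21.224 - 125.243.21.231) does not contain 125.243.21.239
  125.243.16.0/22 (125.243.16.0 - 125.243.19.255) does not contain 125.243.21.239
  125.243.48.0/20 (125.243.48.0 - 125.243.63.255) does not contain 125.243.21.239
  125.243.64.0/19 (125.243.64.0 - 125.243.95.255) does not contain 125.243.21.239
  125.241.0.0/17 (125.241.0.0 - 125.241.127.255) does not contain 125.243.21.239
  117.243.0.0/16 (117.243.0.0 - 117.243.255.255) does not contain 125.243.21.239
Longest matching prefix is /15 -> next hop R27.

R27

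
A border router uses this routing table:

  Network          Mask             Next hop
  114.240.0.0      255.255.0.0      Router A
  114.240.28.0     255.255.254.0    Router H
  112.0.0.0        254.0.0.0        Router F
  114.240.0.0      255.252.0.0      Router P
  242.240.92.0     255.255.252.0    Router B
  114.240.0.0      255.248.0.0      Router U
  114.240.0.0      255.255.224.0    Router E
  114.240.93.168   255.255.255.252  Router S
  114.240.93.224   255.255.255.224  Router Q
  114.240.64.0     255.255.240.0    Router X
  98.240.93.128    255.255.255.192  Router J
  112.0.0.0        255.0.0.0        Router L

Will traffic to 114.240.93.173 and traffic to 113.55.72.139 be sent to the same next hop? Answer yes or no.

114.240.93.173: longest match 114.240.0.0/16 -> Router A
113.55.72.139: longest match 112.0.0.0/7 -> Router F

no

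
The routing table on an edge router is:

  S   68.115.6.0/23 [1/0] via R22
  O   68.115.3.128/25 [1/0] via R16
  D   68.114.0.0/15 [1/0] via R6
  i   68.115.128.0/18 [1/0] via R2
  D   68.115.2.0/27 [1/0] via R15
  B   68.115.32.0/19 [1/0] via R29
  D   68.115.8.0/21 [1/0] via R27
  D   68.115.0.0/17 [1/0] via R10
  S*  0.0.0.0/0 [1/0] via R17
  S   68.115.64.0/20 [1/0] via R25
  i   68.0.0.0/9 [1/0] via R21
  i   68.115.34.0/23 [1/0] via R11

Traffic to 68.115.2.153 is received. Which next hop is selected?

R10

Routes whose prefix contains 68.115.2.153:
  0.0.0.0/0 (default, matches everything) -> R17
  68.0.0.0/9 (68.0.0.0 - 68.127.255.255) -> R21
  68.114.0.0/15 (68.114.0.0 - 68.115.255.255) -> R6
  68.115.0.0/17 (68.115.0.0 - 68.115.127.255) -> R10
More-specific entries that do NOT match:
  68.115.2.0/27 (68.115.2.0 - 68.115.2.31) does not contain 68.115.2.153
  68.115.3.128/25 (68.115.3.128 - 68.115.3.255) does not contain 68.115.2.153
  68.115.6.0/23 (68.115.6.0 - 68.115.7.255) does not contain 68.115.2.153
  68.115.34.0/23 (68.115.34.0 - 68.115.35.255) does not contain 68.115.2.153
  68.115.8.0/21 (68.115.8.0 - 68.115.15.255) does not contain 68.115.2.153
  68.115.64.0/20 (68.115.64.0 - 68.115.79.255) does not contain 68.115.2.153
  68.115.32.0/19 (68.115.32.0 - 68.115.63.255) does not contain 68.115.2.153
  68.115.128.0/18 (68.115.128.0 - 68.115.191.255) does not contain 68.115.2.153
Longest matching prefix is /17 -> next hop R10.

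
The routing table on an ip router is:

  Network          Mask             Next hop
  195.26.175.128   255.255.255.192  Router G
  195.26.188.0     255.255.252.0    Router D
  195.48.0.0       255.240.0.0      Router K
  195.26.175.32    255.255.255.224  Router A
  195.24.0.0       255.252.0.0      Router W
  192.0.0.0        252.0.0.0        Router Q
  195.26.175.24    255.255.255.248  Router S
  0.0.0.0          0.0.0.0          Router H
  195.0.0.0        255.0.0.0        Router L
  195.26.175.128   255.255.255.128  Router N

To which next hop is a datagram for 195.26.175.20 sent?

Router W

Routes whose prefix contains 195.26.175.20:
  0.0.0.0/0 (default, matches everything) -> Router H
  192.0.0.0/6 (192.0.0.0 - 195.255.255.255) -> Router Q
  195.0.0.0/8 (195.0.0.0 - 195.255.255.255) -> Router L
  195.24.0.0/14 (195.24.0.0 - 195.27.255.255) -> Router W
More-specific entries that do NOT match:
  195.26.175.24/29 (195.26.175.24 - 195.26.175.31) does not contain 195.26.175.20
  195.26.175.32/27 (195.26.175.32 - 195.26.175.63) does not contain 195.26.175.20
  195.26.175.128/26 (195.26.175.128 - 195.26.175.191) does not contain 195.26.175.20
  195.26.175.128/25 (195.26.175.128 - 195.26.175.255) does not contain 195.26.175.20
  195.26.188.0/22 (195.26.188.0 - 195.26.191.255) does not contain 195.26.175.20
Longest matching prefix is /14 -> next hop Router W.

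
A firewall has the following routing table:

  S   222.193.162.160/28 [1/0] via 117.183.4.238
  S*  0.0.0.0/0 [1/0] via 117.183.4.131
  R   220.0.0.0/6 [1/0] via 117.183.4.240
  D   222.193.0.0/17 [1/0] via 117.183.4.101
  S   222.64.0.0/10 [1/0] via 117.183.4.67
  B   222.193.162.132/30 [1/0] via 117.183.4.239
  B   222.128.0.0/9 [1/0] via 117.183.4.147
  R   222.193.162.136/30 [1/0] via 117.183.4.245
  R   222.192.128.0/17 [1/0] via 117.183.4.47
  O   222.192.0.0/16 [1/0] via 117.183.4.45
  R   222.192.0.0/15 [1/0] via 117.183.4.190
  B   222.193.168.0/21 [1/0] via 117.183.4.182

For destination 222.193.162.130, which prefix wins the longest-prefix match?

Entries matching 222.193.162.130:
  0.0.0.0/0 (default, matches everything)
  220.0.0.0/6 (220.0.0.0 - 223.255.255.255)
  222.128.0.0/9 (222.128.0.0 - 222.255.255.255)
  222.192.0.0/15 (222.192.0.0 - 222.193.255.255)
Most specific is 222.192.0.0/15.

222.192.0.0/15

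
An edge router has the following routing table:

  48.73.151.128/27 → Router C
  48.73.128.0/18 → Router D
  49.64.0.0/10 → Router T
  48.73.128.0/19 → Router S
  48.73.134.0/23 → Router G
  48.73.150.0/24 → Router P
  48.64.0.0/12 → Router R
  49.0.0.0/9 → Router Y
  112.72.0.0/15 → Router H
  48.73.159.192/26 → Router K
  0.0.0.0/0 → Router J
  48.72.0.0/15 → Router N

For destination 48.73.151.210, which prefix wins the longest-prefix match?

48.73.128.0/19

Entries matching 48.73.151.210:
  0.0.0.0/0 (default, matches everything)
  48.64.0.0/12 (48.64.0.0 - 48.79.255.255)
  48.72.0.0/15 (48.72.0.0 - 48.73.255.255)
  48.73.128.0/18 (48.73.128.0 - 48.73.191.255)
  48.73.128.0/19 (48.73.128.0 - 48.73.159.255)
Most specific is 48.73.128.0/19.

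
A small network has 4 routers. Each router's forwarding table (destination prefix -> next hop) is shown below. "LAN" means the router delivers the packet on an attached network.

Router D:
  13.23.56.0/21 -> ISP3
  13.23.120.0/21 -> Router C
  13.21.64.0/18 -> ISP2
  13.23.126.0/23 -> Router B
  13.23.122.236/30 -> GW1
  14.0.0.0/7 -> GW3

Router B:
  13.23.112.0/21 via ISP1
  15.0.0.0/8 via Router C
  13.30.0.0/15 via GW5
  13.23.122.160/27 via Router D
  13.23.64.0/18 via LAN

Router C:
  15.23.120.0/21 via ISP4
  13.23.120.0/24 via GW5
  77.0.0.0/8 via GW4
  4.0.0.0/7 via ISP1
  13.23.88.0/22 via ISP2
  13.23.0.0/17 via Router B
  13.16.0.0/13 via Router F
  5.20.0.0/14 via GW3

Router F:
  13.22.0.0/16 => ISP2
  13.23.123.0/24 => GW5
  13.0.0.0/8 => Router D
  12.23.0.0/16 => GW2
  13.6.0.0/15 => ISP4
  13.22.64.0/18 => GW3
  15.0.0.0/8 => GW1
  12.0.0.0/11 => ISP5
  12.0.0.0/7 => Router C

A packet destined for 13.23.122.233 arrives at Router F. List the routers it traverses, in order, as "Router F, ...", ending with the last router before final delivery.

At Router F: longest match for 13.23.122.233 is 13.0.0.0/8 -> Router D
At Router D: longest match for 13.23.122.233 is 13.23.120.0/21 -> Router C
At Router C: longest match for 13.23.122.233 is 13.23.0.0/17 -> Router B
At Router B: longest match for 13.23.122.233 is 13.23.64.0/18 -> LAN

Router F, Router D, Router C, Router B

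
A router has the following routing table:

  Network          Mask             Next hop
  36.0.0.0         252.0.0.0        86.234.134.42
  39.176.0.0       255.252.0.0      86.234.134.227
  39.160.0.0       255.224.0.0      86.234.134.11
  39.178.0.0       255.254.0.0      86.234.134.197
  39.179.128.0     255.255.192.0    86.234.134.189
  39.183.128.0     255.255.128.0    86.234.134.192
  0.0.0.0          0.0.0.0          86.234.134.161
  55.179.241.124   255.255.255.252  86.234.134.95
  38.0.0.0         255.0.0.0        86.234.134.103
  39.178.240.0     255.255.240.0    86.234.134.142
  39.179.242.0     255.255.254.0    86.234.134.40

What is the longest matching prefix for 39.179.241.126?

Entries matching 39.179.241.126:
  0.0.0.0/0 (default, matches everything)
  36.0.0.0/6 (36.0.0.0 - 39.255.255.255)
  39.160.0.0/11 (39.160.0.0 - 39.191.255.255)
  39.176.0.0/14 (39.176.0.0 - 39.179.255.255)
  39.178.0.0/15 (39.178.0.0 - 39.179.255.255)
Most specific is 39.178.0.0/15.

39.178.0.0/15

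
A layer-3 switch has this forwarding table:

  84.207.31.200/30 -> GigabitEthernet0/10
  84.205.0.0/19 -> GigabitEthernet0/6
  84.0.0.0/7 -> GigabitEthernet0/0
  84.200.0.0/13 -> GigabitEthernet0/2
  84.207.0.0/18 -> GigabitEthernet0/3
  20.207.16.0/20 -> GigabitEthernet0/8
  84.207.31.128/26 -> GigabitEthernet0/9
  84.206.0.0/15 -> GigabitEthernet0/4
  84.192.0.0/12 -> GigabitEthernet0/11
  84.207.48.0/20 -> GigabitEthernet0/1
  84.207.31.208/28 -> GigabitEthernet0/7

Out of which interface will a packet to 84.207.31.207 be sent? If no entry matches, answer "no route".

Routes whose prefix contains 84.207.31.207:
  84.0.0.0/7 (84.0.0.0 - 85.255.255.255) -> GigabitEthernet0/0
  84.192.0.0/12 (84.192.0.0 - 84.207.255.255) -> GigabitEthernet0/11
  84.200.0.0/13 (84.200.0.0 - 84.207.255.255) -> GigabitEthernet0/2
  84.206.0.0/15 (84.206.0.0 - 84.207.255.255) -> GigabitEthernet0/4
  84.207.0.0/18 (84.207.0.0 - 84.207.63.255) -> GigabitEthernet0/3
More-specific entries that do NOT match:
  84.207.31.200/30 (84.207.31.200 - 84.207.31.203) does not contain 84.207.31.207
  84.207.31.208/28 (84.207.31.208 - 84.207.31.223) does not contain 84.207.31.207
  84.207.31.128/26 (84.207.31.128 - 84.207.31.191) does not contain 84.207.31.207
  20.207.16.0/20 (20.207.16.0 - 20.207.31.255) does not contain 84.207.31.207
  84.207.48.0/20 (84.207.48.0 - 84.207.63.255) does not contain 84.207.31.207
  84.205.0.0/19 (84.205.0.0 - 84.205.31.255) does not contain 84.207.31.207
Longest matching prefix is /18 -> interface GigabitEthernet0/3.

GigabitEthernet0/3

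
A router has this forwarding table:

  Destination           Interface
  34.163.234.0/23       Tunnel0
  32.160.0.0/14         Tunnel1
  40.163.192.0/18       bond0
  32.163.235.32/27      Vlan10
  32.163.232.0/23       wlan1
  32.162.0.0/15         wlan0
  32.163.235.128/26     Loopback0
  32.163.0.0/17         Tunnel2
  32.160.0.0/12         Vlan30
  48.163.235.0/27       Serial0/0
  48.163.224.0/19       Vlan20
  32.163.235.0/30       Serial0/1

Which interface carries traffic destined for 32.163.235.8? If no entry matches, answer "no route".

Routes whose prefix contains 32.163.235.8:
  32.160.0.0/12 (32.160.0.0 - 32.175.255.255) -> Vlan30
  32.160.0.0/14 (32.160.0.0 - 32.163.255.255) -> Tunnel1
  32.162.0.0/15 (32.162.0.0 - 32.163.255.255) -> wlan0
More-specific entries that do NOT match:
  32.163.235.0/30 (32.163.235.0 - 32.163.235.3) does not contain 32.163.235.8
  32.163.235.32/27 (32.163.235.32 - 32.163.235.63) does not contain 32.163.235.8
  48.163.235.0/27 (48.163.235.0 - 48.163.235.31) does not contain 32.163.235.8
  32.163.235.128/26 (32.163.235.128 - 32.163.235.191) does not contain 32.163.235.8
  34.163.234.0/23 (34.163.234.0 - 34.163.235.255) does not contain 32.163.235.8
  32.163.232.0/23 (32.163.232.0 - 32.163.233.255) does not contain 32.163.235.8
  48.163.224.0/19 (48.163.224.0 - 48.163.255.255) does not contain 32.163.235.8
  40.163.192.0/18 (40.163.192.0 - 40.163.255.255) does not contain 32.163.235.8
  32.163.0.0/17 (32.163.0.0 - 32.163.127.255) does not contain 32.163.235.8
Longest matching prefix is /15 -> interface wlan0.

wlan0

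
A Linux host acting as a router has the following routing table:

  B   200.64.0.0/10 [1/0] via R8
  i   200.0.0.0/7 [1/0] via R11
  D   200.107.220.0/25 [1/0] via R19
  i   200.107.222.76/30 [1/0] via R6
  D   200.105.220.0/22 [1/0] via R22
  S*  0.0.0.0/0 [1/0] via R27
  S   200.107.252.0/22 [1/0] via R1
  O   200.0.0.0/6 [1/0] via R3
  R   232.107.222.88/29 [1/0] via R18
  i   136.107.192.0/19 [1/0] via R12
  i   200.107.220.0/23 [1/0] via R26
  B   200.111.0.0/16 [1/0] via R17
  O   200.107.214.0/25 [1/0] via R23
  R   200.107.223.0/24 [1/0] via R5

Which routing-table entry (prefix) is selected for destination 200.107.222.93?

Entries matching 200.107.222.93:
  0.0.0.0/0 (default, matches everything)
  200.0.0.0/6 (200.0.0.0 - 203.255.255.255)
  200.0.0.0/7 (200.0.0.0 - 201.255.255.255)
  200.64.0.0/10 (200.64.0.0 - 200.127.255.255)
Most specific is 200.64.0.0/10.

200.64.0.0/10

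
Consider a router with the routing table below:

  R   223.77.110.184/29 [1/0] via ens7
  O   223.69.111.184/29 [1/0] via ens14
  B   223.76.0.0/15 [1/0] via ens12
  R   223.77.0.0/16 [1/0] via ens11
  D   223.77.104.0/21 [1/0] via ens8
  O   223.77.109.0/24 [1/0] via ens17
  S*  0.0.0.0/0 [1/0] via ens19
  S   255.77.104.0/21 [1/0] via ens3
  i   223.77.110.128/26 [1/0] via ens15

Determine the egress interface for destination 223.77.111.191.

ens8

Routes whose prefix contains 223.77.111.191:
  0.0.0.0/0 (default, matches everything) -> ens19
  223.76.0.0/15 (223.76.0.0 - 223.77.255.255) -> ens12
  223.77.0.0/16 (223.77.0.0 - 223.77.255.255) -> ens11
  223.77.104.0/21 (223.77.104.0 - 223.77.111.255) -> ens8
More-specific entries that do NOT match:
  223.77.110.184/29 (223.77.110.184 - 223.77.110.191) does not contain 223.77.111.191
  223.69.111.184/29 (223.69.111.184 - 223.69.111.191) does not contain 223.77.111.191
  223.77.110.128/26 (223.77.110.128 - 223.77.110.191) does not contain 223.77.111.191
  223.77.109.0/24 (223.77.109.0 - 223.77.109.255) does not contain 223.77.111.191
Longest matching prefix is /21 -> interface ens8.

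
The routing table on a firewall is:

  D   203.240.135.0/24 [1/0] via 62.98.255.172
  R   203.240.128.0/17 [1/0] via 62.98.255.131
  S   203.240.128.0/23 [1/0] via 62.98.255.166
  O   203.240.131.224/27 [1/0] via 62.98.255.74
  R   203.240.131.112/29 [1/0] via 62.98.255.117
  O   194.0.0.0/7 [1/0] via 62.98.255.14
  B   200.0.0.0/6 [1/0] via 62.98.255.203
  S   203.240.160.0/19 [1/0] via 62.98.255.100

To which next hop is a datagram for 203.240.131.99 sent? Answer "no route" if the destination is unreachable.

62.98.255.131

Routes whose prefix contains 203.240.131.99:
  200.0.0.0/6 (200.0.0.0 - 203.255.255.255) -> 62.98.255.203
  203.240.128.0/17 (203.240.128.0 - 203.240.255.255) -> 62.98.255.131
More-specific entries that do NOT match:
  203.240.131.112/29 (203.240.131.112 - 203.240.131.119) does not contain 203.240.131.99
  203.240.131.224/27 (203.240.131.224 - 203.240.131.255) does not contain 203.240.131.99
  203.240.135.0/24 (203.240.135.0 - 203.240.135.255) does not contain 203.240.131.99
  203.240.128.0/23 (203.240.128.0 - 203.240.129.255) does not contain 203.240.131.99
  203.240.160.0/19 (203.240.160.0 - 203.240.191.255) does not contain 203.240.131.99
Longest matching prefix is /17 -> next hop 62.98.255.131.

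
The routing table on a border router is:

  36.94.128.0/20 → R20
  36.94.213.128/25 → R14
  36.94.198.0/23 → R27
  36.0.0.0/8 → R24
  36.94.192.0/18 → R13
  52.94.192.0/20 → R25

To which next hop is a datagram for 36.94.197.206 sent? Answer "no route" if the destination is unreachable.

R13

Routes whose prefix contains 36.94.197.206:
  36.0.0.0/8 (36.0.0.0 - 36.255.255.255) -> R24
  36.94.192.0/18 (36.94.192.0 - 36.94.255.255) -> R13
More-specific entries that do NOT match:
  36.94.213.128/25 (36.94.213.128 - 36.94.213.255) does not contain 36.94.197.206
  36.94.198.0/23 (36.94.198.0 - 36.94.199.255) does not contain 36.94.197.206
  36.94.128.0/20 (36.94.128.0 - 36.94.143.255) does not contain 36.94.197.206
  52.94.192.0/20 (52.94.192.0 - 52.94.207.255) does not contain 36.94.197.206
Longest matching prefix is /18 -> next hop R13.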